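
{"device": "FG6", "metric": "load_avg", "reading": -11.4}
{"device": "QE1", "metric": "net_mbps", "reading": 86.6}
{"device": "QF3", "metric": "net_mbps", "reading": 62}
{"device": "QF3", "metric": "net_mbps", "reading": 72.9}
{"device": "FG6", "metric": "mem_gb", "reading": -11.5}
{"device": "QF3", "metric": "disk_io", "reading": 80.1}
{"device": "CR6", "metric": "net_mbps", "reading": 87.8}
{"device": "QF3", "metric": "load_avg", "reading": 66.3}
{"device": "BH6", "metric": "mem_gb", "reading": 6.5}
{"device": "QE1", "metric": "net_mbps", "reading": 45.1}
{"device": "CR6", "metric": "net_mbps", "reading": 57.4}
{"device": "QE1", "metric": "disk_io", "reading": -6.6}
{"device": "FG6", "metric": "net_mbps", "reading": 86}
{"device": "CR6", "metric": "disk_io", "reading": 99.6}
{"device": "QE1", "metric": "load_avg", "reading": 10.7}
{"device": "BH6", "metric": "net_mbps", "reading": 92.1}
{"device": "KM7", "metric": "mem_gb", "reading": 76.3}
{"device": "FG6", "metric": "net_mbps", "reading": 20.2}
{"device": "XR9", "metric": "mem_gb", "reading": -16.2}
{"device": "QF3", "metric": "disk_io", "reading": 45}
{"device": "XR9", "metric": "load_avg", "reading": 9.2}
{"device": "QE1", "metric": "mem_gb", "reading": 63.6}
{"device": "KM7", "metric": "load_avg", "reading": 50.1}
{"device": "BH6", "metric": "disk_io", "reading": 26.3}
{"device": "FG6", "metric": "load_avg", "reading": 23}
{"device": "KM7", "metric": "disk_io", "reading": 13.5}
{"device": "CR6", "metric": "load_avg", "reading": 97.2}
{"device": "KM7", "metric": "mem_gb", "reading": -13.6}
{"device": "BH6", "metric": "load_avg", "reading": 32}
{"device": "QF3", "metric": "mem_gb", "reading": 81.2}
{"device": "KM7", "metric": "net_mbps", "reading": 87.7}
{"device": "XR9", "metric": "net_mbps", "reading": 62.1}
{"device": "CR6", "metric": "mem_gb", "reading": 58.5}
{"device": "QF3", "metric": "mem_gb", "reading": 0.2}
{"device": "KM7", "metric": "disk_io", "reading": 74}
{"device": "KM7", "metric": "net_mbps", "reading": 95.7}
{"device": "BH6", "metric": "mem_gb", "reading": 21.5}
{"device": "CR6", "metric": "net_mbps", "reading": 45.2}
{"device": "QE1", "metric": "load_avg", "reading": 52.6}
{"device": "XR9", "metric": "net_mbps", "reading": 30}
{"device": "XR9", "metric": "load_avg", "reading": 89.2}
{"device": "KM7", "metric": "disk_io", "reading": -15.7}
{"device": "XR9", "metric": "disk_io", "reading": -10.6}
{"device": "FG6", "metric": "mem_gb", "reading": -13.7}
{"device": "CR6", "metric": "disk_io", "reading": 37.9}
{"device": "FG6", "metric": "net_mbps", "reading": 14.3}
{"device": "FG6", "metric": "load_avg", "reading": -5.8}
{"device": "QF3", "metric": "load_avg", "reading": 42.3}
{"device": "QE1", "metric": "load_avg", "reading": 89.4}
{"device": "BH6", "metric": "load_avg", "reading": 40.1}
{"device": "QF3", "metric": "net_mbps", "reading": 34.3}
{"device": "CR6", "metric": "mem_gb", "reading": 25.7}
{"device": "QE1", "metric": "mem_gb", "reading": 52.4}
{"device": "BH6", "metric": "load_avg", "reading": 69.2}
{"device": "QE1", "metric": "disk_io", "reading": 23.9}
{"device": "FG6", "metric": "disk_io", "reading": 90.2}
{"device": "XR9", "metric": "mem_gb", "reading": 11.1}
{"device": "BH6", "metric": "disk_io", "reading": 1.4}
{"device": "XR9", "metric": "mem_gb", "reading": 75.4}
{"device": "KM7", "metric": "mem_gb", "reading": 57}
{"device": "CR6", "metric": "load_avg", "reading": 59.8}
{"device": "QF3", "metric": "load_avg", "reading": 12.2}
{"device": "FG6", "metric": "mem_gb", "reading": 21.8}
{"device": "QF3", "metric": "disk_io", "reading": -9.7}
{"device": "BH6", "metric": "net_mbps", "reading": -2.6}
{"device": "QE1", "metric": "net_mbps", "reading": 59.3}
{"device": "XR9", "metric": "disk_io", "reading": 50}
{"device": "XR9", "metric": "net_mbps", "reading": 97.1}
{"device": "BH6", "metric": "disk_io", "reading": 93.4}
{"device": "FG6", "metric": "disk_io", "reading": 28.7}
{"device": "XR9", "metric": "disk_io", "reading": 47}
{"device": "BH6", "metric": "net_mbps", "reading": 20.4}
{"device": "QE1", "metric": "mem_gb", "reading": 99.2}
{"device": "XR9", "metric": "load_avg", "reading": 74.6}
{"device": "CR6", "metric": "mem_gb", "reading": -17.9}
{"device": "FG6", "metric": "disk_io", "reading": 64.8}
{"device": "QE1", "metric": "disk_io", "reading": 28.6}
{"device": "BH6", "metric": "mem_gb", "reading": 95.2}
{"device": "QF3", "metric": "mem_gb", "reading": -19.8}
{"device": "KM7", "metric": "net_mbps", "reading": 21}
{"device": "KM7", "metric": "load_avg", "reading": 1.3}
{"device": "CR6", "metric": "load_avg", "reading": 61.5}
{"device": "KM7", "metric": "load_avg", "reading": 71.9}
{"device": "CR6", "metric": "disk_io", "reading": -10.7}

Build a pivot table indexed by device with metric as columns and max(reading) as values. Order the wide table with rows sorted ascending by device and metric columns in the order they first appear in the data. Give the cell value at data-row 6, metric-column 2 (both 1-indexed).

With rows sorted ascending by device, row 6 is device=QF3. metric columns in first-appearance order: load_avg, net_mbps, mem_gb, disk_io; column 2 is net_mbps.
Long rows with device=QF3, metric=net_mbps: max(62, 72.9, 34.3) = 72.9.

72.9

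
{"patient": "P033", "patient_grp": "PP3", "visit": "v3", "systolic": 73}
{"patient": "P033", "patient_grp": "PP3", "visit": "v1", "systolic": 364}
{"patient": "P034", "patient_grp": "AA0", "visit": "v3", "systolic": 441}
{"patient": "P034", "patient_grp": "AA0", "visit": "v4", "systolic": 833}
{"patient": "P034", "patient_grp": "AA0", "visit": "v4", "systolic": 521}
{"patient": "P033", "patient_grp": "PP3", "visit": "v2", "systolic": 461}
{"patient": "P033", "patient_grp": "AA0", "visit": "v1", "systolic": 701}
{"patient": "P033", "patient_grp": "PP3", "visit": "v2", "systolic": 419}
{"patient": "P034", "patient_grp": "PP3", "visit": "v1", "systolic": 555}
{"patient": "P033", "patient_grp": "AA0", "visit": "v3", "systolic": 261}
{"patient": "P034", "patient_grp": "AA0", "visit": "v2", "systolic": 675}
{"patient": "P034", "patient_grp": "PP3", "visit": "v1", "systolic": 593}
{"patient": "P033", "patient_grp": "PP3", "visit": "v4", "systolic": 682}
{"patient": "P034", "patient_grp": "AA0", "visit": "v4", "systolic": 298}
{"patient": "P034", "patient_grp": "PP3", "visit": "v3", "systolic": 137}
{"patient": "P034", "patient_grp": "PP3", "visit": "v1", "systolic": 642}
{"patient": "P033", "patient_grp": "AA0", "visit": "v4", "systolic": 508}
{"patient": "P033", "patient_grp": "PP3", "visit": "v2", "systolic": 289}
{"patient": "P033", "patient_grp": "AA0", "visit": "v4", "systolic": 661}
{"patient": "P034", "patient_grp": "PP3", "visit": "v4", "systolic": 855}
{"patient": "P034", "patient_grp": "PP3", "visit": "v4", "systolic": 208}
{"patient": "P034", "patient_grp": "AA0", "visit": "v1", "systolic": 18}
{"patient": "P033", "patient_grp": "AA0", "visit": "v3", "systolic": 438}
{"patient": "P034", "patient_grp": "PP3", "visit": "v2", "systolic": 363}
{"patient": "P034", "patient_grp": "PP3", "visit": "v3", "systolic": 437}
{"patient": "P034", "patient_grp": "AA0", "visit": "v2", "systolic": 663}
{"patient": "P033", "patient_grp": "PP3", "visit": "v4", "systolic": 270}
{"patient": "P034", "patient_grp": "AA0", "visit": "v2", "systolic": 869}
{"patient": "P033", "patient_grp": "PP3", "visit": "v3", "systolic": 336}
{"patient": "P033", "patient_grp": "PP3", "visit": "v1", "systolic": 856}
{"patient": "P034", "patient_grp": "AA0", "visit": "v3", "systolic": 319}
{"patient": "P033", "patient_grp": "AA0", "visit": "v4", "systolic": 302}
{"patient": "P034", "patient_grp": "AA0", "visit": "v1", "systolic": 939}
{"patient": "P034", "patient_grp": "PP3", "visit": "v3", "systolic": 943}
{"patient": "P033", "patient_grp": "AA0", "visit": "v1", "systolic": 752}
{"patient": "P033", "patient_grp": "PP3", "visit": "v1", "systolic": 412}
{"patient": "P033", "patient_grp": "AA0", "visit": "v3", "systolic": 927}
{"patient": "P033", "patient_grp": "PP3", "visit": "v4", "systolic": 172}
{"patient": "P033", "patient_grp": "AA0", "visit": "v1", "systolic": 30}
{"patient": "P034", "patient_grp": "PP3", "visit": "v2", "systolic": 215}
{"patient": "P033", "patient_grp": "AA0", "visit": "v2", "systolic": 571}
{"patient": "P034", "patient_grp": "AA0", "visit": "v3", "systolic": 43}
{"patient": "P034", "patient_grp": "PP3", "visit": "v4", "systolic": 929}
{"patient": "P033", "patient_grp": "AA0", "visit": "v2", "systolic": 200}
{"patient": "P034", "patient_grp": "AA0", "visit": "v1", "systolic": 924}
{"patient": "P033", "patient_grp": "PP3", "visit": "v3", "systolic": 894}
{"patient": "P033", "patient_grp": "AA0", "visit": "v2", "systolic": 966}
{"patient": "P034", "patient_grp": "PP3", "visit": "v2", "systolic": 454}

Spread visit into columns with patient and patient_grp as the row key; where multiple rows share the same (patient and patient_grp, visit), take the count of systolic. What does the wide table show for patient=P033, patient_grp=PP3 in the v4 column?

3

Rows with patient=P033, patient_grp=PP3 and visit=v4: systolic values are 682, 270, 172.
3 rows match — count = 3.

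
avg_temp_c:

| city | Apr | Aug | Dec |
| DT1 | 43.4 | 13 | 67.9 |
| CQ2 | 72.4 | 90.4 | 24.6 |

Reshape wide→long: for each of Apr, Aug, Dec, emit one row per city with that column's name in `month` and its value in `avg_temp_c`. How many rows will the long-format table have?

6

2 city values × 3 melted columns = 6 rows.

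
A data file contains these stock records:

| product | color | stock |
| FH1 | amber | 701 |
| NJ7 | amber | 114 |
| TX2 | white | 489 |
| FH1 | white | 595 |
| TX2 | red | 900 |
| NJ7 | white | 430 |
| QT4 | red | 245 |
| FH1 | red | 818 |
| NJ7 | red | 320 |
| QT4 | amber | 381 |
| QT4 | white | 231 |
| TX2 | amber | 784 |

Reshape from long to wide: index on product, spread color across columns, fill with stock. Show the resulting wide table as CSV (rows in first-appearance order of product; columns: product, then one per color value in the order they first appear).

product,amber,white,red
FH1,701,595,818
NJ7,114,430,320
TX2,784,489,900
QT4,381,231,245

Columns: product plus the 3 distinct color values (amber, white, red).
For example, row FH1 column amber takes stock=701 from the long row (FH1, amber).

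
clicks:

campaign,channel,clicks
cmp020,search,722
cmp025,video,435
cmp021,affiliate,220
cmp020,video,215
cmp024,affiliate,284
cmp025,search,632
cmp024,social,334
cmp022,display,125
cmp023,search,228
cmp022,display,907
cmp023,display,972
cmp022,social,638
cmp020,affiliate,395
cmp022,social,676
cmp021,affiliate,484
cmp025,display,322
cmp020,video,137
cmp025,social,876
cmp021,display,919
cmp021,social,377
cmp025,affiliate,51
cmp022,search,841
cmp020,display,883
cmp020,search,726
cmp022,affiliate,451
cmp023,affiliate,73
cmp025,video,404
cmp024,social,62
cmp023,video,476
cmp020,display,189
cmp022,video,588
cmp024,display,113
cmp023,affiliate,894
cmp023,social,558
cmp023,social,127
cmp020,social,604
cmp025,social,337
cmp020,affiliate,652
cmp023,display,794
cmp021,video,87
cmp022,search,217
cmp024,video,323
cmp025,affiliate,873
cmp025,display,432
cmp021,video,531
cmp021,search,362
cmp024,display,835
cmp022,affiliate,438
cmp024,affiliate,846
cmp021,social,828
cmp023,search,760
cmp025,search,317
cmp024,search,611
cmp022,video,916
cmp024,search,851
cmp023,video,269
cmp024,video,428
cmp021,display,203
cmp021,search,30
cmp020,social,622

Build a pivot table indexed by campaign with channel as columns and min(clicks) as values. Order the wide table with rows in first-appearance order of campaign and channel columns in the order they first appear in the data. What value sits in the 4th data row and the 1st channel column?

With rows in first-appearance order of campaign, row 4 is campaign=cmp024. channel columns in first-appearance order: search, video, affiliate, social, display; column 1 is search.
Long rows with campaign=cmp024, channel=search: min(611, 851) = 611.

611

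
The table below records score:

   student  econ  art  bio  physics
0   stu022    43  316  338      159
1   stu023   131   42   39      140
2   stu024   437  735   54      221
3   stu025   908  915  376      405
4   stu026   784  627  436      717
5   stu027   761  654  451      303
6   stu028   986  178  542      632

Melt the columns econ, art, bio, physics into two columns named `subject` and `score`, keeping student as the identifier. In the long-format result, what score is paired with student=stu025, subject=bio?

Unpivoting turns each (student, wide-column) pair into one long row.
The wide cell at row stu025, column bio holds 376, so the long row (stu025, bio) has score=376.

376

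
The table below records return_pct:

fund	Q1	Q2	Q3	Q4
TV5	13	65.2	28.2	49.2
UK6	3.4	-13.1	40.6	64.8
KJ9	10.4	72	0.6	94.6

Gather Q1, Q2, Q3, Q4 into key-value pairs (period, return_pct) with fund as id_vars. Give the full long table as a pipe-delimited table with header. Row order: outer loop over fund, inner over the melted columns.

| fund | period | return_pct |
| TV5 | Q1 | 13 |
| TV5 | Q2 | 65.2 |
| TV5 | Q3 | 28.2 |
| TV5 | Q4 | 49.2 |
| UK6 | Q1 | 3.4 |
| UK6 | Q2 | -13.1 |
| UK6 | Q3 | 40.6 |
| UK6 | Q4 | 64.8 |
| KJ9 | Q1 | 10.4 |
| KJ9 | Q2 | 72 |
| KJ9 | Q3 | 0.6 |
| KJ9 | Q4 | 94.6 |

Each (fund, column) pair becomes one row: 3 × 4 = 12 rows.
For example, (TV5, Q1) → return_pct=13.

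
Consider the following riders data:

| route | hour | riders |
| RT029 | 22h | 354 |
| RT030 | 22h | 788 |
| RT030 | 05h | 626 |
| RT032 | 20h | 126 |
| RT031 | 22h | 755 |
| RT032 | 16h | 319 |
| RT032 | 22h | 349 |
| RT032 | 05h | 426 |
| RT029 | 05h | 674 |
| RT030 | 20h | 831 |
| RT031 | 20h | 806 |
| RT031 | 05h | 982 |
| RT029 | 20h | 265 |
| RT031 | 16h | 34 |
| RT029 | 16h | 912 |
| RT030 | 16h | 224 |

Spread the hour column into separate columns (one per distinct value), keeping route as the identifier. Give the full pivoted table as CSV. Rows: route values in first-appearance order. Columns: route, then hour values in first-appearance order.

route,22h,05h,20h,16h
RT029,354,674,265,912
RT030,788,626,831,224
RT032,349,426,126,319
RT031,755,982,806,34

Columns: route plus the 4 distinct hour values (22h, 05h, 20h, 16h).
For example, row RT029 column 22h takes riders=354 from the long row (RT029, 22h).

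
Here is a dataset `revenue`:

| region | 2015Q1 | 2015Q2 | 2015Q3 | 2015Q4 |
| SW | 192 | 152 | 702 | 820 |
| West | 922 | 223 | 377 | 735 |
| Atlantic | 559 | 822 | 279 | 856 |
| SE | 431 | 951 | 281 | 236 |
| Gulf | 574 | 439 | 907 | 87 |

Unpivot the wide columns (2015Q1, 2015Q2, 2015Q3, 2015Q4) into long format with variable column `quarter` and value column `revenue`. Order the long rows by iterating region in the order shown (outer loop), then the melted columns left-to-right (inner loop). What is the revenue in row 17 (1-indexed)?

574

20 rows total (5 × 4). Row 17: index ⌊(17-1)/4⌋ = 4 into region → Gulf; (17-1) mod 4 = 0 into the melted columns → 2015Q1.
So row 17 is (Gulf, 2015Q1, 574); revenue = 574.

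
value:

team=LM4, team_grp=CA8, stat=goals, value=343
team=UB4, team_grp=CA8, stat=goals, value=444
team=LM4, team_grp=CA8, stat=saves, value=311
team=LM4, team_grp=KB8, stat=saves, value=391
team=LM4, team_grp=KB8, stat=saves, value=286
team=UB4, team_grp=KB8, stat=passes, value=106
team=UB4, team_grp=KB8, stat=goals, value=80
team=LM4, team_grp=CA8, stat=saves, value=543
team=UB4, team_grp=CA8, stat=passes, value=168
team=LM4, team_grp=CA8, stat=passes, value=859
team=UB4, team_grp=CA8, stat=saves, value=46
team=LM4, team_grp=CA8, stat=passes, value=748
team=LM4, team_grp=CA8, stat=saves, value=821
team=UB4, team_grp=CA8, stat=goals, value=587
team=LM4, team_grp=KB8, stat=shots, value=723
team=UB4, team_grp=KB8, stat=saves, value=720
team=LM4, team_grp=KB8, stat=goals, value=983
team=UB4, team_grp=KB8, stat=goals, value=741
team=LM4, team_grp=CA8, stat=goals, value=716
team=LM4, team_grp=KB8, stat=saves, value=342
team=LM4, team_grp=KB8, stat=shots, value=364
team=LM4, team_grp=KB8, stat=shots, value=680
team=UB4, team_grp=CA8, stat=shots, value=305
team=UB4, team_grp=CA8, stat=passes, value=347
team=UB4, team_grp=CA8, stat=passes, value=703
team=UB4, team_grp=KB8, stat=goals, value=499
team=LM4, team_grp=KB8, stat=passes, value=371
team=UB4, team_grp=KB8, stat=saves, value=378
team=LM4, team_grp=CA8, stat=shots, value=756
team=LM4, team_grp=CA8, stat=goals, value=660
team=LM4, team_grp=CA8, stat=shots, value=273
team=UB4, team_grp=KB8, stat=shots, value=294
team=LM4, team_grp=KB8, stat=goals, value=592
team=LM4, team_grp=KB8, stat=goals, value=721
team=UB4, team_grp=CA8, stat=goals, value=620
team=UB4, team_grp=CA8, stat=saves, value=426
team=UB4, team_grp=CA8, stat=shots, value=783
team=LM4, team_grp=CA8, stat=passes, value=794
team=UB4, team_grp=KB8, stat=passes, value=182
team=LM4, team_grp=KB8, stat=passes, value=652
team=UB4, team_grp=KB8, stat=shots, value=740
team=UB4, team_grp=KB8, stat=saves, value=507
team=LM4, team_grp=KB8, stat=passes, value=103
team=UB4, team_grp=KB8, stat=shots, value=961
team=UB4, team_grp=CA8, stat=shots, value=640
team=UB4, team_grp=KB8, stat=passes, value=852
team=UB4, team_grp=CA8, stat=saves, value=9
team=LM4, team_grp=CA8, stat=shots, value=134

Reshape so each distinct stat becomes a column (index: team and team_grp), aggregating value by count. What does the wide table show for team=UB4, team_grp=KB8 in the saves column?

3

Rows with team=UB4, team_grp=KB8 and stat=saves: value values are 720, 378, 507.
3 rows match — count = 3.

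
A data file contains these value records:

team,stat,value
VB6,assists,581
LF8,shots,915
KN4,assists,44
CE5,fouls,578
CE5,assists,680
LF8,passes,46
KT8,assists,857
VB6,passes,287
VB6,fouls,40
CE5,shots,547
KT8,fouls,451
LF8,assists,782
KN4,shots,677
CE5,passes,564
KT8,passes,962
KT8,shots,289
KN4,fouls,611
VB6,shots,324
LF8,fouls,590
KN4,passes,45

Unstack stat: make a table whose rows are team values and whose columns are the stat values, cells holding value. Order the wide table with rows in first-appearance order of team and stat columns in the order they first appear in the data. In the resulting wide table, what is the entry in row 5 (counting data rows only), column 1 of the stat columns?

857

With rows in first-appearance order of team, row 5 is team=KT8. stat columns in first-appearance order: assists, shots, fouls, passes; column 1 is assists.
Long rows with team=KT8, stat=assists: value = 857.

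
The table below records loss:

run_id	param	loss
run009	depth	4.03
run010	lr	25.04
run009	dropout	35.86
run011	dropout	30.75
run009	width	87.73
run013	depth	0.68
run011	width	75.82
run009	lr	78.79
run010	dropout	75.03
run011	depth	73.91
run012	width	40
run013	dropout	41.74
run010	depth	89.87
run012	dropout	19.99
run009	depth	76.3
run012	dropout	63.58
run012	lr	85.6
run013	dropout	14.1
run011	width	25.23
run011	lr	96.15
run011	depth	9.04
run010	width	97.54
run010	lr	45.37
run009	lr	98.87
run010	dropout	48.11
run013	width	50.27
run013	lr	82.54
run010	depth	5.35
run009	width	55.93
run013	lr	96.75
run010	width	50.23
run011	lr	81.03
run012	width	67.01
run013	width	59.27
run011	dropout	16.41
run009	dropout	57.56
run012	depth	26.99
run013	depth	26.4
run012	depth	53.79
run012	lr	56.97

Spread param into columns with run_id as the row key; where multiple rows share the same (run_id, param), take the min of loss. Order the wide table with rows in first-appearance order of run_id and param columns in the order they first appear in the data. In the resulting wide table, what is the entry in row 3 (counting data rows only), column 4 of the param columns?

25.23

With rows in first-appearance order of run_id, row 3 is run_id=run011. param columns in first-appearance order: depth, lr, dropout, width; column 4 is width.
Long rows with run_id=run011, param=width: min(75.82, 25.23) = 25.23.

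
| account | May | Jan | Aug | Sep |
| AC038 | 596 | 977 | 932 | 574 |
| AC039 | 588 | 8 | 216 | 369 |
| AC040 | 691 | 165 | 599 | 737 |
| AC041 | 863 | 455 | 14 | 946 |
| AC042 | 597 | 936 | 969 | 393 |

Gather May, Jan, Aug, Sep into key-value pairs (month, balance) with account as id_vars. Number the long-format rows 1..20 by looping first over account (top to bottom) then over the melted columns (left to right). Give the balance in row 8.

20 rows total (5 × 4). Row 8: index ⌊(8-1)/4⌋ = 1 into account → AC039; (8-1) mod 4 = 3 into the melted columns → Sep.
So row 8 is (AC039, Sep, 369); balance = 369.

369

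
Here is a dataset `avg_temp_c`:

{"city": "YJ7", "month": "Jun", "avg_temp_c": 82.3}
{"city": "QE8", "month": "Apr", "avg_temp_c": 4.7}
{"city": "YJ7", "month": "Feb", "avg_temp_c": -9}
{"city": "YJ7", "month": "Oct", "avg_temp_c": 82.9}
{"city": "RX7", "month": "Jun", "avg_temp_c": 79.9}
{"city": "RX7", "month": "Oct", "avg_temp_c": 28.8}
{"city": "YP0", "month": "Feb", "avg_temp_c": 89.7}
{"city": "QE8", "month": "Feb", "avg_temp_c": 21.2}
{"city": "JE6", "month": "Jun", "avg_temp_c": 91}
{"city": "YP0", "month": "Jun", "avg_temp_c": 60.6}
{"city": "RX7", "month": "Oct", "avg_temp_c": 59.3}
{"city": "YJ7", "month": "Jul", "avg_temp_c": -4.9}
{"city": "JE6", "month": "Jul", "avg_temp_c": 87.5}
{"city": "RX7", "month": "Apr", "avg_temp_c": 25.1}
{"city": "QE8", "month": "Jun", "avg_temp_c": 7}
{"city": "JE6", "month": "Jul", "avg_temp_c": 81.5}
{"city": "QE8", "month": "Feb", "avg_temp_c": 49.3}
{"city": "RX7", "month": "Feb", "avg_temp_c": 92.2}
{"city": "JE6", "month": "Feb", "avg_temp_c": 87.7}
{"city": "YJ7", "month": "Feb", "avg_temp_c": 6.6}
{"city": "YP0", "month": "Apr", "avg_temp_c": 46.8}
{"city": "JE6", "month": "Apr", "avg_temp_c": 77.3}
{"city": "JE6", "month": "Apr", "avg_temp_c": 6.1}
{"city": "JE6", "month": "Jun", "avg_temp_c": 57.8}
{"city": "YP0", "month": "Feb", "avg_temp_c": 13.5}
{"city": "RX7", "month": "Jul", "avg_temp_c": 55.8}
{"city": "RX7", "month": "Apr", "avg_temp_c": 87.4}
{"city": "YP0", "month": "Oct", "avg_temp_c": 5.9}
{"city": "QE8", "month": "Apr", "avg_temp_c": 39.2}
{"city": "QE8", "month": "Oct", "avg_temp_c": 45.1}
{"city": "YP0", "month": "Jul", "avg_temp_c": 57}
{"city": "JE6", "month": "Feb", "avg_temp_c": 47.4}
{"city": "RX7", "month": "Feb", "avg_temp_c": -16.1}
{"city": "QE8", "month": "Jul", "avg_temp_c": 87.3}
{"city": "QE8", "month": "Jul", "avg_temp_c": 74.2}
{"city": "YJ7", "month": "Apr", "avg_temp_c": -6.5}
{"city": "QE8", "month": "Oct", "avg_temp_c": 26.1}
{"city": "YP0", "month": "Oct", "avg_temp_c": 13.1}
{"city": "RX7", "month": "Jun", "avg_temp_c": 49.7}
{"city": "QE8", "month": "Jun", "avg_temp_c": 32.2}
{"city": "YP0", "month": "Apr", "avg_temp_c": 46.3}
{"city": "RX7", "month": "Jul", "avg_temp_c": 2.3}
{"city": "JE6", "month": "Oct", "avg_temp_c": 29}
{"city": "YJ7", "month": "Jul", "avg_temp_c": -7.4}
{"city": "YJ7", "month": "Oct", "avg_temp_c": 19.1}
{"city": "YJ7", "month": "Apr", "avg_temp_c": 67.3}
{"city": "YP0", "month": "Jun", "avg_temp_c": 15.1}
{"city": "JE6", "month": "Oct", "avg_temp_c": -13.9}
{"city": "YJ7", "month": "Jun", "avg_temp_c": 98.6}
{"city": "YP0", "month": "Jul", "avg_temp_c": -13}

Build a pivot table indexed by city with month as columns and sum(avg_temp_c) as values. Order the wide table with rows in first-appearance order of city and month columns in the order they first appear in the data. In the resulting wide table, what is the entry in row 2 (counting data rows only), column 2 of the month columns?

43.9

With rows in first-appearance order of city, row 2 is city=QE8. month columns in first-appearance order: Jun, Apr, Feb, Oct, Jul; column 2 is Apr.
Long rows with city=QE8, month=Apr: 4.7 + 39.2 = 43.9.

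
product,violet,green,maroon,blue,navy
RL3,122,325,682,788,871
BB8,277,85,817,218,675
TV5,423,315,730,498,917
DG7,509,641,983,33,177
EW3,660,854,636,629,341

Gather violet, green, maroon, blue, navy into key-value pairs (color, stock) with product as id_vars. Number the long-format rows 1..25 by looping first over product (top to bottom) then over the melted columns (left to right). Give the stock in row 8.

25 rows total (5 × 5). Row 8: index ⌊(8-1)/5⌋ = 1 into product → BB8; (8-1) mod 5 = 2 into the melted columns → maroon.
So row 8 is (BB8, maroon, 817); stock = 817.

817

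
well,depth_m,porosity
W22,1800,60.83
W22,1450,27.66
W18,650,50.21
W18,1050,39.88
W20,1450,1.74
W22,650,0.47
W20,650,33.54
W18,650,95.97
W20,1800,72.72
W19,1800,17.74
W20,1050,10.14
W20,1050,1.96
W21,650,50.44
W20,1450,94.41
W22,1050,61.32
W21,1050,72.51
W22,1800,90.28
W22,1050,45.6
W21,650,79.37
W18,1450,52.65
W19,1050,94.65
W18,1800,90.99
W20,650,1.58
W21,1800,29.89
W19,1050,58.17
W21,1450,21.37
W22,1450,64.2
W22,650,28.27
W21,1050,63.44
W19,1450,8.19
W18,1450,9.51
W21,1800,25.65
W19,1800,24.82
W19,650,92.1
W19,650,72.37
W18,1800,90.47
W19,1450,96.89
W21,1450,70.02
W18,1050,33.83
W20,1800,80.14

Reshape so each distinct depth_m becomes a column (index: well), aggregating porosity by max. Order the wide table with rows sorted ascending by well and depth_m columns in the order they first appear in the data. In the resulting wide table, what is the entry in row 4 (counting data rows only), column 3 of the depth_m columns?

With rows sorted ascending by well, row 4 is well=W21. depth_m columns in first-appearance order: 1800, 1450, 650, 1050; column 3 is 650.
Long rows with well=W21, depth_m=650: max(50.44, 79.37) = 79.37.

79.37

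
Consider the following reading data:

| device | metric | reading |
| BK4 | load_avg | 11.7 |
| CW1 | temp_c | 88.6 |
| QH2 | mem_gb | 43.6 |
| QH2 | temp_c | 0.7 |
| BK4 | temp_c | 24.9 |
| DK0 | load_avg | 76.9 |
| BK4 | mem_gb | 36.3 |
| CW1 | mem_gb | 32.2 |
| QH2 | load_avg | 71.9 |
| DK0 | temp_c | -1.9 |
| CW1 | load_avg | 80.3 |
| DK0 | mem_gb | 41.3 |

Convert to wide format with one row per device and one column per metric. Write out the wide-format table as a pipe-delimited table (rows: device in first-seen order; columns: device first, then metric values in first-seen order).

Columns: device plus the 3 distinct metric values (load_avg, temp_c, mem_gb).
For example, row BK4 column load_avg takes reading=11.7 from the long row (BK4, load_avg).

| device | load_avg | temp_c | mem_gb |
| BK4 | 11.7 | 24.9 | 36.3 |
| CW1 | 80.3 | 88.6 | 32.2 |
| QH2 | 71.9 | 0.7 | 43.6 |
| DK0 | 76.9 | -1.9 | 41.3 |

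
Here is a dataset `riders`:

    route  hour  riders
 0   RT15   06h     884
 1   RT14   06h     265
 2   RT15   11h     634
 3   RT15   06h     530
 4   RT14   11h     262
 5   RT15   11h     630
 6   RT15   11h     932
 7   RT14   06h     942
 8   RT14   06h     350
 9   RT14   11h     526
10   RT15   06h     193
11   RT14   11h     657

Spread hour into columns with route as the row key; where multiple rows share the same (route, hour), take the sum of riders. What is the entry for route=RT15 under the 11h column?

Rows with route=RT15 and hour=11h: riders values are 634, 630, 932.
634 + 630 + 932 = 2196.

2196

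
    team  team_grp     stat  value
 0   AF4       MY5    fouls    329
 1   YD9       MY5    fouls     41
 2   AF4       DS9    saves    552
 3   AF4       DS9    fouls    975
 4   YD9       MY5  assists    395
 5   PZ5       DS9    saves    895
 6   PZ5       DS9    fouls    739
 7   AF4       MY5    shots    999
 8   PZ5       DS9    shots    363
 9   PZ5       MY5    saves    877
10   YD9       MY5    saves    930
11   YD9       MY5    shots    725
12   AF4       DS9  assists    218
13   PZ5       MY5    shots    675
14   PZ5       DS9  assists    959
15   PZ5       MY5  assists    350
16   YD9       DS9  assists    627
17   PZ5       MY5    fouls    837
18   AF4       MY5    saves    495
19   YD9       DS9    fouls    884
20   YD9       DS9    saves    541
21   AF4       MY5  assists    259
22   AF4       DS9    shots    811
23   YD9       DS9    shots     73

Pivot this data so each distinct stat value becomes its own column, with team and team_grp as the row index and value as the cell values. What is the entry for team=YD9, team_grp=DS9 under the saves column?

Wide layout: rows indexed by team and team_grp, columns are the 4 distinct stat values (fouls, saves, assists, shots).
Cell (team=YD9, team_grp=DS9, stat=saves) draws from the long row where team=YD9, team_grp=DS9 and stat=saves, which has value=541.

541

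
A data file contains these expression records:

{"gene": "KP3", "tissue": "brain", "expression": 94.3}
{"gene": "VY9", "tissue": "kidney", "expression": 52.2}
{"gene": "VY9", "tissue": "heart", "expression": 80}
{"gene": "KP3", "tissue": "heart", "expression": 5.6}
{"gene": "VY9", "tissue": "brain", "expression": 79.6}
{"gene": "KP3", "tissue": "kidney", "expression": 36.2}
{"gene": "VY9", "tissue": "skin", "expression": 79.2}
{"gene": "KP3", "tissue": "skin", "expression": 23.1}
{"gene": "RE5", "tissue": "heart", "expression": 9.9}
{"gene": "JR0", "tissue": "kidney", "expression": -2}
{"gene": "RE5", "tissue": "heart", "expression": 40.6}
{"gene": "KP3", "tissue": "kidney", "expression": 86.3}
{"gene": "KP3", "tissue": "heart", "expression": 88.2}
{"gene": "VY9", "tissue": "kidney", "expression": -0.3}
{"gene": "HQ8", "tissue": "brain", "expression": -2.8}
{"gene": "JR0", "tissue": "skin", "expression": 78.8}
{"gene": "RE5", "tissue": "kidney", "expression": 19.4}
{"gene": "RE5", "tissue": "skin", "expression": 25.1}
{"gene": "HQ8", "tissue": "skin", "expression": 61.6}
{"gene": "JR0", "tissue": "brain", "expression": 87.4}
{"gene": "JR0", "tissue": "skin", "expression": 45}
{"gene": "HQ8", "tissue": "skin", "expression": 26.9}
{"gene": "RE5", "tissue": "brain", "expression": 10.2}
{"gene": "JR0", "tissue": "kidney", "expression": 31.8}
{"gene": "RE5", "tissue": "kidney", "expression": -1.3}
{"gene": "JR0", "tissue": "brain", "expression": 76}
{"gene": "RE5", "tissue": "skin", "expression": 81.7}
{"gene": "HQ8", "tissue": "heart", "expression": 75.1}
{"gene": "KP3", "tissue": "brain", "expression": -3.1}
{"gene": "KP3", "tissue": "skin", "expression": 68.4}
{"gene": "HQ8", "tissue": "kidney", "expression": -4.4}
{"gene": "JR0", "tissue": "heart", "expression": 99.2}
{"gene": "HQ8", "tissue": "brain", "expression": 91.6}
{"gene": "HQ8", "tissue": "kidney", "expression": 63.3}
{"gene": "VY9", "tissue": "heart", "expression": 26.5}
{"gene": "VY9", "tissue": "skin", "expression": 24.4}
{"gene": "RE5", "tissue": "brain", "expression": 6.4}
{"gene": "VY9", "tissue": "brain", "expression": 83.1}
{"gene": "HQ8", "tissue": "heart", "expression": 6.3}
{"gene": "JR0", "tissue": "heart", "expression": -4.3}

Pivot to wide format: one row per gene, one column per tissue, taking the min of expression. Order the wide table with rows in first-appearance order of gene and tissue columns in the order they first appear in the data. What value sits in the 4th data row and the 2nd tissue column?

With rows in first-appearance order of gene, row 4 is gene=JR0. tissue columns in first-appearance order: brain, kidney, heart, skin; column 2 is kidney.
Long rows with gene=JR0, tissue=kidney: min(-2, 31.8) = -2.

-2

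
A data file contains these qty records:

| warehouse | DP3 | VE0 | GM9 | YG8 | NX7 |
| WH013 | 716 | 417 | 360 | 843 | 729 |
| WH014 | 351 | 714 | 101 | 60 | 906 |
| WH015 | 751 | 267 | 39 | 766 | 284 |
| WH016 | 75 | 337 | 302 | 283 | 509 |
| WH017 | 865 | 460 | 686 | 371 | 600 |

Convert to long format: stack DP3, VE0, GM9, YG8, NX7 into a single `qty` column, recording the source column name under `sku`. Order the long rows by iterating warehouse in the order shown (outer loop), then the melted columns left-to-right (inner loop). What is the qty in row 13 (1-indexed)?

39

25 rows total (5 × 5). Row 13: index ⌊(13-1)/5⌋ = 2 into warehouse → WH015; (13-1) mod 5 = 2 into the melted columns → GM9.
So row 13 is (WH015, GM9, 39); qty = 39.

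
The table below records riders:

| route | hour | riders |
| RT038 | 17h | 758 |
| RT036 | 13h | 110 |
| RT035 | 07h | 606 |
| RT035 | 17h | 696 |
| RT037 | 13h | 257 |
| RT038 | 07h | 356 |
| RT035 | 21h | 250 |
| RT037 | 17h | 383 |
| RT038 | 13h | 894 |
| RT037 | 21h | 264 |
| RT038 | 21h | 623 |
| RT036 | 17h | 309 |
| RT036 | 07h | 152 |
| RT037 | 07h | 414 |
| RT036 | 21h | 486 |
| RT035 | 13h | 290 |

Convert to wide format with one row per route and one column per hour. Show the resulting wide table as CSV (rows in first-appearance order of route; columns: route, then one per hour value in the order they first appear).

Columns: route plus the 4 distinct hour values (17h, 13h, 07h, 21h).
For example, row RT038 column 17h takes riders=758 from the long row (RT038, 17h).

route,17h,13h,07h,21h
RT038,758,894,356,623
RT036,309,110,152,486
RT035,696,290,606,250
RT037,383,257,414,264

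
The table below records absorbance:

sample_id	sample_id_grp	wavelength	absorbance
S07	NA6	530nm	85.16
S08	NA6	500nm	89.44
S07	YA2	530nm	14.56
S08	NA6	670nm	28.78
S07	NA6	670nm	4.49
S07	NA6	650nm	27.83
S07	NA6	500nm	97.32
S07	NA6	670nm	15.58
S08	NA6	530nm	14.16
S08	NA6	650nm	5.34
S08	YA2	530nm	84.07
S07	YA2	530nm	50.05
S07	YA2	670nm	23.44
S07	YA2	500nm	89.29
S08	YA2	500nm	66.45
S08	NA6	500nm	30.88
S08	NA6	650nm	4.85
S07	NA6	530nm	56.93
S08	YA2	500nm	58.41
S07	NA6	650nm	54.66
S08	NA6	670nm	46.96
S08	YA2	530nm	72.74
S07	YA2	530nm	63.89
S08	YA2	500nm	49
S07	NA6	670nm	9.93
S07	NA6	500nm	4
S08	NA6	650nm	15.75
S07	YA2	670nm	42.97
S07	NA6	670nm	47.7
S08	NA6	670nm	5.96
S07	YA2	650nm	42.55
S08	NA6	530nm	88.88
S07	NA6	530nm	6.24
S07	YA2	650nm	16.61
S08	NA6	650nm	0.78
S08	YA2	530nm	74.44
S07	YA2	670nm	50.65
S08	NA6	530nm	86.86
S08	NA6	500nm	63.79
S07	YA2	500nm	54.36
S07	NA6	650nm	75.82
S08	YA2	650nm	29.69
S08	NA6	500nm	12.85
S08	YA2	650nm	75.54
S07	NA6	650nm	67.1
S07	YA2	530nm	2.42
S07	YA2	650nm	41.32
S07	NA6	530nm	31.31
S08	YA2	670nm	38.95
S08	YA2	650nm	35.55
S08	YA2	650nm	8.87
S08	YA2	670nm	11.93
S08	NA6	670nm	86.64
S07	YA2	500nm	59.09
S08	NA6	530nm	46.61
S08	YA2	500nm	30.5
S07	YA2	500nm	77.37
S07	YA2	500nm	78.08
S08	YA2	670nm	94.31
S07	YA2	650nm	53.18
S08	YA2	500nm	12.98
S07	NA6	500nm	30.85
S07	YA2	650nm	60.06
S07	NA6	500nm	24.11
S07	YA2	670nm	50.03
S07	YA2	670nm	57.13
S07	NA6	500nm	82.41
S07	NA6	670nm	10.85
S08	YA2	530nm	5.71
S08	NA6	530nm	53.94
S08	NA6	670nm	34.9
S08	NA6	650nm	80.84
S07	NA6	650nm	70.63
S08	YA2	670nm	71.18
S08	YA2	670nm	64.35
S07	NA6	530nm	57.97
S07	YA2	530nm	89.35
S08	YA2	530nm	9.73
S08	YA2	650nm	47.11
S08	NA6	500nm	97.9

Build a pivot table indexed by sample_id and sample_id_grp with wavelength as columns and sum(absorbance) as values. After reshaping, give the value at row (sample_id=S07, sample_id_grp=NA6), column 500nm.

Rows with sample_id=S07, sample_id_grp=NA6 and wavelength=500nm: absorbance values are 97.32, 4, 30.85, 24.11, 82.41.
97.32 + 4 + 30.85 + 24.11 + 82.41 = 238.69.

238.69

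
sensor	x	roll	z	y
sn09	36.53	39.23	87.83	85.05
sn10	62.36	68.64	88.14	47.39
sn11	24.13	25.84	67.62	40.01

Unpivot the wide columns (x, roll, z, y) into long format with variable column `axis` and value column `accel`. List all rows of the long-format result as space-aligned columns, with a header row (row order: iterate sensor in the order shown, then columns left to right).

sensor  axis  accel
sn09    x     36.53
sn09    roll  39.23
sn09    z     87.83
sn09    y     85.05
sn10    x     62.36
sn10    roll  68.64
sn10    z     88.14
sn10    y     47.39
sn11    x     24.13
sn11    roll  25.84
sn11    z     67.62
sn11    y     40.01

Each (sensor, column) pair becomes one row: 3 × 4 = 12 rows.
For example, (sn09, x) → accel=36.53.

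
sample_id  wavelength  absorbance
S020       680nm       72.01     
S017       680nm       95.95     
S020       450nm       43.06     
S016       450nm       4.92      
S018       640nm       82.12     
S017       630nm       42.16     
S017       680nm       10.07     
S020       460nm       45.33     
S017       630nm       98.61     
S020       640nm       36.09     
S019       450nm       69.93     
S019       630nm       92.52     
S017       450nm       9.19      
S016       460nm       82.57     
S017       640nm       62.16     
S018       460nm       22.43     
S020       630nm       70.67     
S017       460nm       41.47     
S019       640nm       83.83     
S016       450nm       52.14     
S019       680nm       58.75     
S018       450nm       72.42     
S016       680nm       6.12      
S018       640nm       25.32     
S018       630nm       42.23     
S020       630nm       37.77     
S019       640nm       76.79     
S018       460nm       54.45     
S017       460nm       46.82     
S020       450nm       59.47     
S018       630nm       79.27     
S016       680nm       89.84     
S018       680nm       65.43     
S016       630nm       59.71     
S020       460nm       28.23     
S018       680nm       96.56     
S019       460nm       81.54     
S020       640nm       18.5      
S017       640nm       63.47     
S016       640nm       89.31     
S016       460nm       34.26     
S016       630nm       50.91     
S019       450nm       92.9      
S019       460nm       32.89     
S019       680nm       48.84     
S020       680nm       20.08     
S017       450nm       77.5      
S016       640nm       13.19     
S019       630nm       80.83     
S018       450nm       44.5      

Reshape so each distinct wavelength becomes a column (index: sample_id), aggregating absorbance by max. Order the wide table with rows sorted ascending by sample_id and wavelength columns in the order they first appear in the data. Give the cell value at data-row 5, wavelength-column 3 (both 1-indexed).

36.09

With rows sorted ascending by sample_id, row 5 is sample_id=S020. wavelength columns in first-appearance order: 680nm, 450nm, 640nm, 630nm, 460nm; column 3 is 640nm.
Long rows with sample_id=S020, wavelength=640nm: max(36.09, 18.5) = 36.09.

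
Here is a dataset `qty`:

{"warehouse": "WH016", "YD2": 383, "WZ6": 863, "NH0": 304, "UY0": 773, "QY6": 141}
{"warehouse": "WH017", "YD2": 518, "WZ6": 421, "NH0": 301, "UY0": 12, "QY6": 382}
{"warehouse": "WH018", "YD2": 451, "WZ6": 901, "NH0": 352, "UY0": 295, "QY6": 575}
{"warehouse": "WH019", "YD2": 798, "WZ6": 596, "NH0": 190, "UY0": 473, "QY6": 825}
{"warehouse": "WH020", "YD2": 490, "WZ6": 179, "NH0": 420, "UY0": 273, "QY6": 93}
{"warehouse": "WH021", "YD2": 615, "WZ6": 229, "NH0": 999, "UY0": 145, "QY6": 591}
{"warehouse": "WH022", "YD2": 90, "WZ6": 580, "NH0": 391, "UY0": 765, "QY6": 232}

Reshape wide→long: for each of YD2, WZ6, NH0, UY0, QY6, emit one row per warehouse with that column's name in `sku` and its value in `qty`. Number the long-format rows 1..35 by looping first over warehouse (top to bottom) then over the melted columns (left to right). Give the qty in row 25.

93

35 rows total (7 × 5). Row 25: index ⌊(25-1)/5⌋ = 4 into warehouse → WH020; (25-1) mod 5 = 4 into the melted columns → QY6.
So row 25 is (WH020, QY6, 93); qty = 93.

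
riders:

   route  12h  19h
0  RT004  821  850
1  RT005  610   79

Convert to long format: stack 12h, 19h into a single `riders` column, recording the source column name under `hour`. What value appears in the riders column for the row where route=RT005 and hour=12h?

Unpivoting turns each (route, wide-column) pair into one long row.
The wide cell at row RT005, column 12h holds 610, so the long row (RT005, 12h) has riders=610.

610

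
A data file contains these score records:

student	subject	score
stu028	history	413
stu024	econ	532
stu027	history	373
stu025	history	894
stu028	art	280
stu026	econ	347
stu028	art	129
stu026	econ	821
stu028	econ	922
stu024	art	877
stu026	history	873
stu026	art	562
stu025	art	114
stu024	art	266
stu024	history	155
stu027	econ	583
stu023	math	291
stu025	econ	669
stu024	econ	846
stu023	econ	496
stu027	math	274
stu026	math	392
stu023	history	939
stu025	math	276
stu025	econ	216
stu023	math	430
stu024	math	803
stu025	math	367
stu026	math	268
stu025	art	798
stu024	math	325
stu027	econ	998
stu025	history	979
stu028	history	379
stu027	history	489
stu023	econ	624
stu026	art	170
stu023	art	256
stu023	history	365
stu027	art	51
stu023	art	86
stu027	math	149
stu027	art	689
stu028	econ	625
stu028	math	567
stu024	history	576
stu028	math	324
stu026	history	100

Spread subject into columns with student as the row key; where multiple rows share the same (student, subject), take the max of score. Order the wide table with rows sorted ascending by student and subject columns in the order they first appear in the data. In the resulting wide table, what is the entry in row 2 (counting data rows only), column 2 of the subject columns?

846

With rows sorted ascending by student, row 2 is student=stu024. subject columns in first-appearance order: history, econ, art, math; column 2 is econ.
Long rows with student=stu024, subject=econ: max(532, 846) = 846.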